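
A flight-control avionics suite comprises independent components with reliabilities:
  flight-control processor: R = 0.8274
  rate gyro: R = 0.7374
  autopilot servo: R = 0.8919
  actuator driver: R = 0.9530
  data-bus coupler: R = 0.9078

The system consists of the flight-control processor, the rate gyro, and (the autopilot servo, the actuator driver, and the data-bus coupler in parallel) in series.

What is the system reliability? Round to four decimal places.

Parallel (autopilot servo, actuator driver, and data-bus coupler): 1 − (1 − 0.891900)(1 − 0.953000)(1 − 0.907800) = 0.999532
Series (flight-control processor, rate gyro, and [0.999532]): 0.827400 × 0.737400 × 0.999532 = 0.6098

0.6098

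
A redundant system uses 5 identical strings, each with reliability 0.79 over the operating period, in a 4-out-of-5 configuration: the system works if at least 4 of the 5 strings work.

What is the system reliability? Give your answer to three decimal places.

R = Σ_{i=4}^{5} C(5,i) p^i (1−p)^{5−i} with p = 0.79
C(5,4)·0.79^4·0.21^1 = 0.40898
C(5,5)·0.79^5·0.21^0 = 0.30771
Sum = 0.717

0.717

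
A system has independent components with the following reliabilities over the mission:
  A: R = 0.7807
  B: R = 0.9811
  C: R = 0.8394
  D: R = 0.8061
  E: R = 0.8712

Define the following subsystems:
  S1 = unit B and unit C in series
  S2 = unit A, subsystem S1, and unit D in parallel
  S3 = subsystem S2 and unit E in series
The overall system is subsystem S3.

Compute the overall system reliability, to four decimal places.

0.8647

Series (B and C): 0.981100 × 0.839400 = 0.823535
Parallel (A, [0.823535], and D): 1 − (1 − 0.780700)(1 − 0.823535)(1 − 0.806100) = 0.992496
Series ([0.992496] and E): 0.992496 × 0.871200 = 0.8647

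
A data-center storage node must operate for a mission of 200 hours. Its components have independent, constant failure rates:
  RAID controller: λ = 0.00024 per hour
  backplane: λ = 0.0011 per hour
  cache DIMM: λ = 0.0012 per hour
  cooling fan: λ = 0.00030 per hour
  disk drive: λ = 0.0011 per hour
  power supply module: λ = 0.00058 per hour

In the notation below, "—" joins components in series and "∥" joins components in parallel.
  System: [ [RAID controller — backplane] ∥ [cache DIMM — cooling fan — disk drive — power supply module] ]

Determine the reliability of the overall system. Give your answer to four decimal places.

0.8894

R(RAID controller) = exp(−0.00024 × 200) = 0.953134
R(backplane) = exp(−0.0011 × 200) = 0.802519
R(cache DIMM) = exp(−0.0012 × 200) = 0.786628
R(cooling fan) = exp(−0.00030 × 200) = 0.941765
R(disk drive) = exp(−0.0011 × 200) = 0.802519
R(power supply module) = exp(−0.00058 × 200) = 0.890475
Series (RAID controller and backplane): 0.953134 × 0.802519 = 0.764908
Series (cache DIMM, cooling fan, disk drive, and power supply module): 0.786628 × 0.941765 × 0.802519 × 0.890475 = 0.529406
Parallel ([0.764908] and [0.529406]): 1 − (1 − 0.764908)(1 − 0.529406) = 0.8894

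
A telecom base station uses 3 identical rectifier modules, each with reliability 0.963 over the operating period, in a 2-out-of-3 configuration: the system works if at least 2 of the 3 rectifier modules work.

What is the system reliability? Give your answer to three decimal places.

R = Σ_{i=2}^{3} C(3,i) p^i (1−p)^{3−i} with p = 0.963
C(3,2)·0.963^2·0.037^1 = 0.10294
C(3,3)·0.963^3·0.037^0 = 0.89306
Sum = 0.996

0.996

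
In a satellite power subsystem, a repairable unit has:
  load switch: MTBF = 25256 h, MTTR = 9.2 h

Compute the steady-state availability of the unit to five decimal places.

0.99964

A(load switch) = MTBF/(MTBF+MTTR) = 25256/(25256+9.2) = 0.99964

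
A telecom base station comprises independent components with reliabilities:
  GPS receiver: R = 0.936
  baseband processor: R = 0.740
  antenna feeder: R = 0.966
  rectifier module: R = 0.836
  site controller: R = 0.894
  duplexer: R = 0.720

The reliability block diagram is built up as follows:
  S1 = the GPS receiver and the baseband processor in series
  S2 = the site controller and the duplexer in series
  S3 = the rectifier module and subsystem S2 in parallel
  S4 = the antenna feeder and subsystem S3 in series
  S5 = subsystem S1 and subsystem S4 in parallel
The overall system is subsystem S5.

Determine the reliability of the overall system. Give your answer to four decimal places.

Series (GPS receiver and baseband processor): 0.936000 × 0.740000 = 0.692640
Series (site controller and duplexer): 0.894000 × 0.720000 = 0.643680
Parallel (rectifier module and [0.643680]): 1 − (1 − 0.836000)(1 − 0.643680) = 0.941564
Series (antenna feeder and [0.941564]): 0.966000 × 0.941564 = 0.909551
Parallel ([0.692640] and [0.909551]): 1 − (1 − 0.692640)(1 − 0.909551) = 0.9722

0.9722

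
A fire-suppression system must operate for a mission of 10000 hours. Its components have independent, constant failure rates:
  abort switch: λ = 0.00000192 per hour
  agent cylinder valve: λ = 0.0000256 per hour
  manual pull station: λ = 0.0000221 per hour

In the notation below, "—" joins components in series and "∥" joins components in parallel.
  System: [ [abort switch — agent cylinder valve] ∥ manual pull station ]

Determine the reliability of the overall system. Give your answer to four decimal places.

R(abort switch) = exp(−0.00000192 × 10000) = 0.980983
R(agent cylinder valve) = exp(−0.0000256 × 10000) = 0.774142
R(manual pull station) = exp(−0.0000221 × 10000) = 0.801717
Series (abort switch and agent cylinder valve): 0.980983 × 0.774142 = 0.759420
Parallel ([0.759420] and manual pull station): 1 − (1 − 0.759420)(1 − 0.801717) = 0.9523

0.9523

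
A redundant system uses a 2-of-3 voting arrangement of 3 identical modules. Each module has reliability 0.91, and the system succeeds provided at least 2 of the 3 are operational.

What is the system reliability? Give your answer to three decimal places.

0.977

R = Σ_{i=2}^{3} C(3,i) p^i (1−p)^{3−i} with p = 0.91
C(3,2)·0.91^2·0.09^1 = 0.22359
C(3,3)·0.91^3·0.09^0 = 0.75357
Sum = 0.977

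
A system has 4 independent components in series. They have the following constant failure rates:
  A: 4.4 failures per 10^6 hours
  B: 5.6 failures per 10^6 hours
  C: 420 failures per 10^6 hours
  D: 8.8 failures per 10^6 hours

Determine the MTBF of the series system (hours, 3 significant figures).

Series of exponential components: λ_sys = Σ λ_i
λ_sys = 0.0000044 + 0.0000056 + 0.00042 + 0.0000088 = 4.3880e-04 /h
MTBF = 1 / λ_sys = 2280 h

2280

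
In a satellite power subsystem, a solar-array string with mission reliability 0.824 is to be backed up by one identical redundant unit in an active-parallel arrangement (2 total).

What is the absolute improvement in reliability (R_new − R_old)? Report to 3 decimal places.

R_before = 0.824
R_after = 1 − (1 − 0.824)^2 = 0.969
ΔR = 0.969 − 0.824 = 0.145

0.145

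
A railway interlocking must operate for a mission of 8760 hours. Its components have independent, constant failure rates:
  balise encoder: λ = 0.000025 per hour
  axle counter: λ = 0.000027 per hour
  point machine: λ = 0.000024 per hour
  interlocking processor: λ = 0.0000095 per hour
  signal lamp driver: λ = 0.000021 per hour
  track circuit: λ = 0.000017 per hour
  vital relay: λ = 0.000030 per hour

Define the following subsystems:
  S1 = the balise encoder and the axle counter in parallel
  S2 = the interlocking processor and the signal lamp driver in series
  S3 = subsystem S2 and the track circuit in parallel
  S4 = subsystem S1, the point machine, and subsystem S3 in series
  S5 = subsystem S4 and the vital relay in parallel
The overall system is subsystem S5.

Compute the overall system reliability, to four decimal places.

0.9426

R(balise encoder) = exp(−0.000025 × 8760) = 0.803322
R(axle counter) = exp(−0.000027 × 8760) = 0.789370
R(point machine) = exp(−0.000024 × 8760) = 0.810390
R(interlocking processor) = exp(−0.0000095 × 8760) = 0.920149
R(signal lamp driver) = exp(−0.000021 × 8760) = 0.831969
R(track circuit) = exp(−0.000017 × 8760) = 0.861638
R(vital relay) = exp(−0.000030 × 8760) = 0.768896
Parallel (balise encoder and axle counter): 1 − (1 − 0.803322)(1 − 0.789370) = 0.958574
Series (interlocking processor and signal lamp driver): 0.920149 × 0.831969 = 0.765535
Parallel ([0.765535] and track circuit): 1 − (1 − 0.765535)(1 − 0.861638) = 0.967559
Series ([0.958574], point machine, and [0.967559]): 0.958574 × 0.810390 × 0.967559 = 0.751618
Parallel ([0.751618] and vital relay): 1 − (1 − 0.751618)(1 − 0.768896) = 0.9426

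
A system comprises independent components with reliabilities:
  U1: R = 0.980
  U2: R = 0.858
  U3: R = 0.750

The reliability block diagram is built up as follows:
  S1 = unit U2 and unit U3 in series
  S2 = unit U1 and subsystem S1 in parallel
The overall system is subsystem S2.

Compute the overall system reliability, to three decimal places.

Series (U2 and U3): 0.85800 × 0.75000 = 0.64350
Parallel (U1 and [0.64350]): 1 − (1 − 0.98000)(1 − 0.64350) = 0.993

0.993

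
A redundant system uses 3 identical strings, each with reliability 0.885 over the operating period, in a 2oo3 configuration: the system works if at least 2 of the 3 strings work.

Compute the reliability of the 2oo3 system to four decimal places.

0.9634

R = Σ_{i=2}^{3} C(3,i) p^i (1−p)^{3−i} with p = 0.885
C(3,2)·0.885^2·0.115^1 = 0.270213
C(3,3)·0.885^3·0.115^0 = 0.693154
Sum = 0.9634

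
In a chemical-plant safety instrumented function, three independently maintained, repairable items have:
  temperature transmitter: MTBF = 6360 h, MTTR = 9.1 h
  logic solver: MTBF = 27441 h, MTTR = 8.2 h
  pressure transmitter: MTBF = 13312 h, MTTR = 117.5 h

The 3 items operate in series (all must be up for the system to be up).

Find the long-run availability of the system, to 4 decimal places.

0.9895

A(temperature transmitter) = MTBF/(MTBF+MTTR) = 6360/(6360+9.1) = 0.998571
A(logic solver) = MTBF/(MTBF+MTTR) = 27441/(27441+8.2) = 0.999701
A(pressure transmitter) = MTBF/(MTBF+MTTR) = 13312/(13312+117.5) = 0.991251
Series availability: 0.998571 × 0.999701 × 0.991251 = 0.9895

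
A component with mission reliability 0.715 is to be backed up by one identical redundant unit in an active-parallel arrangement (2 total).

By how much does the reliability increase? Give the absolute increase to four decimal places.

R_before = 0.715
R_after = 1 − (1 − 0.715)^2 = 0.9188
ΔR = 0.9188 − 0.715 = 0.2038

0.2038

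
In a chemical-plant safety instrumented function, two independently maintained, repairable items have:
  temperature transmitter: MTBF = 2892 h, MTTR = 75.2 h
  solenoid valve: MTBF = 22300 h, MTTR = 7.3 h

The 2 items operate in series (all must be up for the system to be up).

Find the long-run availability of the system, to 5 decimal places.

A(temperature transmitter) = MTBF/(MTBF+MTTR) = 2892/(2892+75.2) = 0.974656
A(solenoid valve) = MTBF/(MTBF+MTTR) = 22300/(22300+7.3) = 0.999673
Series availability: 0.974656 × 0.999673 = 0.97434

0.97434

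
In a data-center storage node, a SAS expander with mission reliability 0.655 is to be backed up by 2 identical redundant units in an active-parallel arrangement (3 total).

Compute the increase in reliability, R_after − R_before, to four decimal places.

R_before = 0.655
R_after = 1 − (1 − 0.655)^3 = 0.9589
ΔR = 0.9589 − 0.655 = 0.3039

0.3039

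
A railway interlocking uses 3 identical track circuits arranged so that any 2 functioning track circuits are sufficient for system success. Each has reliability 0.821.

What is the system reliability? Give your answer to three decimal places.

0.915

R = Σ_{i=2}^{3} C(3,i) p^i (1−p)^{3−i} with p = 0.821
C(3,2)·0.821^2·0.179^1 = 0.36196
C(3,3)·0.821^3·0.179^0 = 0.55339
Sum = 0.915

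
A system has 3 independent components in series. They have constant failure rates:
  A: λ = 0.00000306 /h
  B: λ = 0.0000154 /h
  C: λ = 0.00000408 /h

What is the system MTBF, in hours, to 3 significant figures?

44400

Series of exponential components: λ_sys = Σ λ_i
λ_sys = 0.00000306 + 0.0000154 + 0.00000408 = 2.2540e-05 /h
MTBF = 1 / λ_sys = 44400 h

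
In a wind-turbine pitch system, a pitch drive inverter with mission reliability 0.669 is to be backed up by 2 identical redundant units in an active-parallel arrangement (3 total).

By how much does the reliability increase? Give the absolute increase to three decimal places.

0.295

R_before = 0.669
R_after = 1 − (1 − 0.669)^3 = 0.964
ΔR = 0.964 − 0.669 = 0.295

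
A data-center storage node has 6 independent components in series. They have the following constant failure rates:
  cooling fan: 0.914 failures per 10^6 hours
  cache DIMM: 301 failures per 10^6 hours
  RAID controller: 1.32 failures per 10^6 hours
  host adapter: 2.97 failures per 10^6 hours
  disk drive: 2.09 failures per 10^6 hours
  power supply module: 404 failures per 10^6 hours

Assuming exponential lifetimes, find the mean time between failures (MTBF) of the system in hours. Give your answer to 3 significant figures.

Series of exponential components: λ_sys = Σ λ_i
λ_sys = 0.000000914 + 0.000301 + 0.00000132 + 0.00000297 + 0.00000209 + 0.000404 = 7.1229e-04 /h
MTBF = 1 / λ_sys = 1400 h

1400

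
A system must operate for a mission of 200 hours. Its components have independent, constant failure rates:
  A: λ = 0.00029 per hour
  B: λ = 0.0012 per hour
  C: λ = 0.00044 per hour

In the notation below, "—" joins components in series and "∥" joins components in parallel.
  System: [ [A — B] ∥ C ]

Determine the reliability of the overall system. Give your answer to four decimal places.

0.9783

R(A) = exp(−0.00029 × 200) = 0.943650
R(B) = exp(−0.0012 × 200) = 0.786628
R(C) = exp(−0.00044 × 200) = 0.915761
Series (A and B): 0.943650 × 0.786628 = 0.742302
Parallel ([0.742302] and C): 1 − (1 − 0.742302)(1 − 0.915761) = 0.9783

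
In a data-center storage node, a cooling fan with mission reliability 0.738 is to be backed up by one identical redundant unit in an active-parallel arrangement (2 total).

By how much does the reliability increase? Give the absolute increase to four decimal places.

R_before = 0.738
R_after = 1 − (1 − 0.738)^2 = 0.9314
ΔR = 0.9314 − 0.738 = 0.1934

0.1934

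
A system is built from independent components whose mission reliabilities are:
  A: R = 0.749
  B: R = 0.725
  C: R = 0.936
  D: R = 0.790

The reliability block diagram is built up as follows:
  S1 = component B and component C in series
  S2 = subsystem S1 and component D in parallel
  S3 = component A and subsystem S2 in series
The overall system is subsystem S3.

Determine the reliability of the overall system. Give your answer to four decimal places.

Series (B and C): 0.725000 × 0.936000 = 0.678600
Parallel ([0.678600] and D): 1 − (1 − 0.678600)(1 − 0.790000) = 0.932506
Series (A and [0.932506]): 0.749000 × 0.932506 = 0.6984

0.6984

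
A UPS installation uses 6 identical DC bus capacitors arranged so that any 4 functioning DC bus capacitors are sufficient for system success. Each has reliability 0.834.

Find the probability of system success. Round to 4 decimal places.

0.9384

R = Σ_{i=4}^{6} C(6,i) p^i (1−p)^{6−i} with p = 0.834
C(6,4)·0.834^4·0.166^2 = 0.199973
C(6,5)·0.834^5·0.166^1 = 0.401874
C(6,6)·0.834^6·0.166^0 = 0.336509
Sum = 0.9384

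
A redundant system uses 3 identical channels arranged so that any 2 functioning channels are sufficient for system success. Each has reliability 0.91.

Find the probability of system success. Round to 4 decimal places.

R = Σ_{i=2}^{3} C(3,i) p^i (1−p)^{3−i} with p = 0.91
C(3,2)·0.91^2·0.09^1 = 0.223587
C(3,3)·0.91^3·0.09^0 = 0.753571
Sum = 0.9772

0.9772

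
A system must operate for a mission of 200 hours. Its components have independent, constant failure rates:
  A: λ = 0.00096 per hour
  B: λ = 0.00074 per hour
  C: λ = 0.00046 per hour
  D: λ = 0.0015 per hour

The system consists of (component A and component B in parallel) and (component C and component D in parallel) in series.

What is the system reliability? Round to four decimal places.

0.9537

R(A) = exp(−0.00096 × 200) = 0.825307
R(B) = exp(−0.00074 × 200) = 0.862431
R(C) = exp(−0.00046 × 200) = 0.912105
R(D) = exp(−0.0015 × 200) = 0.740818
Parallel (A and B): 1 − (1 − 0.825307)(1 − 0.862431) = 0.975968
Parallel (C and D): 1 − (1 − 0.912105)(1 − 0.740818) = 0.977219
Series ([0.975968] and [0.977219]): 0.975968 × 0.977219 = 0.9537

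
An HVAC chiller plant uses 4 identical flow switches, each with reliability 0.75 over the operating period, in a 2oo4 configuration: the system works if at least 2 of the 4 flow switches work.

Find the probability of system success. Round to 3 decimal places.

0.949

R = Σ_{i=2}^{4} C(4,i) p^i (1−p)^{4−i} with p = 0.75
C(4,2)·0.75^2·0.25^2 = 0.21094
C(4,3)·0.75^3·0.25^1 = 0.42188
C(4,4)·0.75^4·0.25^0 = 0.31641
Sum = 0.949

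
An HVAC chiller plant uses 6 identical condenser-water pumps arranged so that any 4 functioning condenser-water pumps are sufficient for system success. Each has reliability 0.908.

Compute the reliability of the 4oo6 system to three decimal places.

0.987

R = Σ_{i=4}^{6} C(6,i) p^i (1−p)^{6−i} with p = 0.908
C(6,4)·0.908^4·0.092^2 = 0.08630
C(6,5)·0.908^5·0.092^1 = 0.34070
C(6,6)·0.908^6·0.092^0 = 0.56042
Sum = 0.987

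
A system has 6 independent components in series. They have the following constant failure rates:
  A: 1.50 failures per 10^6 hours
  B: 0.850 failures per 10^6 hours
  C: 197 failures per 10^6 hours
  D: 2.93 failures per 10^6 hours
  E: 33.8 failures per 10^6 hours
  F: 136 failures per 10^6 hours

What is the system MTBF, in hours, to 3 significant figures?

Series of exponential components: λ_sys = Σ λ_i
λ_sys = 0.00000150 + 0.000000850 + 0.000197 + 0.00000293 + 0.0000338 + 0.000136 = 3.7208e-04 /h
MTBF = 1 / λ_sys = 2690 h

2690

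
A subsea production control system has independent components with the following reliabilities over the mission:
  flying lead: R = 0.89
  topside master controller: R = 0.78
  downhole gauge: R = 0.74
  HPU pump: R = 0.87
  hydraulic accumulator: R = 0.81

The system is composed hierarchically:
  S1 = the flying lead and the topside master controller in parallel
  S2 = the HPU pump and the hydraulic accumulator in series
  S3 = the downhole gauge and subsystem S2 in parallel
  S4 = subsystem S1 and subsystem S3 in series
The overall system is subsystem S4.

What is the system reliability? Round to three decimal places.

Parallel (flying lead and topside master controller): 1 − (1 − 0.89000)(1 − 0.78000) = 0.97580
Series (HPU pump and hydraulic accumulator): 0.87000 × 0.81000 = 0.70470
Parallel (downhole gauge and [0.70470]): 1 − (1 − 0.74000)(1 − 0.70470) = 0.92322
Series ([0.97580] and [0.92322]): 0.97580 × 0.92322 = 0.901

0.901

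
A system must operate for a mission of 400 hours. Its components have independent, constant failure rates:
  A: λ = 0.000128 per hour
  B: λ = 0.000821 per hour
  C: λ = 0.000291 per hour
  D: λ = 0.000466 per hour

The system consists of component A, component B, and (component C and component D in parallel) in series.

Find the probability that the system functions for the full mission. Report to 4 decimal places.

0.6714

R(A) = exp(−0.000128 × 400) = 0.950089
R(B) = exp(−0.000821 × 400) = 0.720075
R(C) = exp(−0.000291 × 400) = 0.890119
R(D) = exp(−0.000466 × 400) = 0.829942
Parallel (C and D): 1 − (1 − 0.890119)(1 − 0.829942) = 0.981314
Series (A, B, and [0.981314]): 0.950089 × 0.720075 × 0.981314 = 0.6714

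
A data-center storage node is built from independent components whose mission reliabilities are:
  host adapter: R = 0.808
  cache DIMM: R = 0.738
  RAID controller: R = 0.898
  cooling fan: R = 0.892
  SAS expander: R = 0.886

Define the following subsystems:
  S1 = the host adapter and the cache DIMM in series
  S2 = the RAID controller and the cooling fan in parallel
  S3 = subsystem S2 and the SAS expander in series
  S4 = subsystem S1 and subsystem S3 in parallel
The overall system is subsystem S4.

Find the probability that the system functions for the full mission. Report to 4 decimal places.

Series (host adapter and cache DIMM): 0.808000 × 0.738000 = 0.596304
Parallel (RAID controller and cooling fan): 1 − (1 − 0.898000)(1 − 0.892000) = 0.988984
Series ([0.988984] and SAS expander): 0.988984 × 0.886000 = 0.876240
Parallel ([0.596304] and [0.876240]): 1 − (1 − 0.596304)(1 − 0.876240) = 0.9500

0.9500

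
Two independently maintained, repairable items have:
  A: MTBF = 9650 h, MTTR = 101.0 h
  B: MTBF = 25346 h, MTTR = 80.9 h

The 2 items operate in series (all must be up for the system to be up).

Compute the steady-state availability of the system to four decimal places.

A(A) = MTBF/(MTBF+MTTR) = 9650/(9650+101.0) = 0.989642
A(B) = MTBF/(MTBF+MTTR) = 25346/(25346+80.9) = 0.996818
Series availability: 0.989642 × 0.996818 = 0.9865

0.9865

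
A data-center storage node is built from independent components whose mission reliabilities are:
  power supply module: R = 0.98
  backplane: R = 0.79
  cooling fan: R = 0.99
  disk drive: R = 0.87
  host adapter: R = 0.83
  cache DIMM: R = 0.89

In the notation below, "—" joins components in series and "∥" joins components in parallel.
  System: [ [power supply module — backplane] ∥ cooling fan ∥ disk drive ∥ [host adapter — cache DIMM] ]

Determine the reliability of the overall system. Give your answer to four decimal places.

0.9999

Series (power supply module and backplane): 0.980000 × 0.790000 = 0.774200
Series (host adapter and cache DIMM): 0.830000 × 0.890000 = 0.738700
Parallel ([0.774200], cooling fan, disk drive, and [0.738700]): 1 − (1 − 0.774200)(1 − 0.990000)(1 − 0.870000)(1 − 0.738700) = 0.9999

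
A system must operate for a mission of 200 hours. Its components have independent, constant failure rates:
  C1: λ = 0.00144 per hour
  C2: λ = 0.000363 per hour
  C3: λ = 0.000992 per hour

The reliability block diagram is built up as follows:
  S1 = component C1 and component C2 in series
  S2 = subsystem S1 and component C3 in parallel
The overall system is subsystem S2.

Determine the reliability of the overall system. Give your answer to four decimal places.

R(C1) = exp(−0.00144 × 200) = 0.749762
R(C2) = exp(−0.000363 × 200) = 0.929973
R(C3) = exp(−0.000992 × 200) = 0.820042
Series (C1 and C2): 0.749762 × 0.929973 = 0.697258
Parallel ([0.697258] and C3): 1 − (1 − 0.697258)(1 − 0.820042) = 0.9455

0.9455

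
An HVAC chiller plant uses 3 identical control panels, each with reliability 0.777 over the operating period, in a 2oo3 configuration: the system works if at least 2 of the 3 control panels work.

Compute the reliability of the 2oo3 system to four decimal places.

R = Σ_{i=2}^{3} C(3,i) p^i (1−p)^{3−i} with p = 0.777
C(3,2)·0.777^2·0.223^1 = 0.403895
C(3,3)·0.777^3·0.223^0 = 0.469097
Sum = 0.8730

0.8730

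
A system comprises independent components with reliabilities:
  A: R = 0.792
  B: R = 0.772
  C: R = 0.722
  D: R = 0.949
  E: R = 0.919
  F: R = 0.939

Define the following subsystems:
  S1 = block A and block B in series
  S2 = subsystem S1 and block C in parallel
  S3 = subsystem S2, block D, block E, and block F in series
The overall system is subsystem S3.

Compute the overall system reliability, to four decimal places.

Series (A and B): 0.792000 × 0.772000 = 0.611424
Parallel ([0.611424] and C): 1 − (1 − 0.611424)(1 − 0.722000) = 0.891976
Series ([0.891976], D, E, and F): 0.891976 × 0.949000 × 0.919000 × 0.939000 = 0.7305

0.7305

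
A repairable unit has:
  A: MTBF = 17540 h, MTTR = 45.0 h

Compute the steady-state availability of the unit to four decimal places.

0.9974

A(A) = MTBF/(MTBF+MTTR) = 17540/(17540+45.0) = 0.9974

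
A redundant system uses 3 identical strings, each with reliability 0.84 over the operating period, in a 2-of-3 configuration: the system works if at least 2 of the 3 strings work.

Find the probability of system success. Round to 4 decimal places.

R = Σ_{i=2}^{3} C(3,i) p^i (1−p)^{3−i} with p = 0.84
C(3,2)·0.84^2·0.16^1 = 0.338688
C(3,3)·0.84^3·0.16^0 = 0.592704
Sum = 0.9314

0.9314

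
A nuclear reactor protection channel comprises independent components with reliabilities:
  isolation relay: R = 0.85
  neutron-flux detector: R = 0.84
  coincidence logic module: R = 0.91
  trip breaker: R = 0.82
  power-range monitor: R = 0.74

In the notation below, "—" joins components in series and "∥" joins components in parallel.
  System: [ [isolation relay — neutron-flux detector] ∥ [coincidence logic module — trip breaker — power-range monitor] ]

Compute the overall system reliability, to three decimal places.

Series (isolation relay and neutron-flux detector): 0.85000 × 0.84000 = 0.71400
Series (coincidence logic module, trip breaker, and power-range monitor): 0.91000 × 0.82000 × 0.74000 = 0.55219
Parallel ([0.71400] and [0.55219]): 1 − (1 − 0.71400)(1 − 0.55219) = 0.872

0.872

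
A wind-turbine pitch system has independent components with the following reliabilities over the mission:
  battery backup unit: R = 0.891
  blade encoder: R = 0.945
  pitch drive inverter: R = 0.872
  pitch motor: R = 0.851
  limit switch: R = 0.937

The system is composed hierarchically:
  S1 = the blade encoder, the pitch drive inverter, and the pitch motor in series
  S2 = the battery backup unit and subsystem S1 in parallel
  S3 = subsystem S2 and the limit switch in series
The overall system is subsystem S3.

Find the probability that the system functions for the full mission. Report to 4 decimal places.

0.9065

Series (blade encoder, pitch drive inverter, and pitch motor): 0.945000 × 0.872000 × 0.851000 = 0.701258
Parallel (battery backup unit and [0.701258]): 1 − (1 − 0.891000)(1 − 0.701258) = 0.967437
Series ([0.967437] and limit switch): 0.967437 × 0.937000 = 0.9065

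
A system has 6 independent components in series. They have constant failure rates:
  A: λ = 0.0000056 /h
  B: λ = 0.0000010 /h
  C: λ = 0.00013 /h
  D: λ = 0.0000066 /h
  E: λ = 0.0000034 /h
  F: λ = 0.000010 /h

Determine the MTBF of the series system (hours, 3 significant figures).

Series of exponential components: λ_sys = Σ λ_i
λ_sys = 0.0000056 + 0.0000010 + 0.00013 + 0.0000066 + 0.0000034 + 0.000010 = 1.5660e-04 /h
MTBF = 1 / λ_sys = 6390 h

6390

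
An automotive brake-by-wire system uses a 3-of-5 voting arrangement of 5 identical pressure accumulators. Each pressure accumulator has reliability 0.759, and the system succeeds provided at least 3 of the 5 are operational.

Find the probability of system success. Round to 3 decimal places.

R = Σ_{i=3}^{5} C(5,i) p^i (1−p)^{5−i} with p = 0.759
C(5,3)·0.759^3·0.241^2 = 0.25396
C(5,4)·0.759^4·0.241^1 = 0.39990
C(5,5)·0.759^5·0.241^0 = 0.25189
Sum = 0.906

0.906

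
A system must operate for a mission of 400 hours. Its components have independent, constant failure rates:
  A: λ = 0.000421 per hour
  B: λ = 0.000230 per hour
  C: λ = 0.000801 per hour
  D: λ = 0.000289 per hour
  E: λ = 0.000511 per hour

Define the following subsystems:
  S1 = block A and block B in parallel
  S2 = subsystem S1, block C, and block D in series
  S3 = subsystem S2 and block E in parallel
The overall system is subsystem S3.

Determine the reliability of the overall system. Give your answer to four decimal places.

R(A) = exp(−0.000421 × 400) = 0.845016
R(B) = exp(−0.000230 × 400) = 0.912105
R(C) = exp(−0.000801 × 400) = 0.725859
R(D) = exp(−0.000289 × 400) = 0.890831
R(E) = exp(−0.000511 × 400) = 0.815136
Parallel (A and B): 1 − (1 − 0.845016)(1 − 0.912105) = 0.986378
Series ([0.986378], C, and D): 0.986378 × 0.725859 × 0.890831 = 0.637809
Parallel ([0.637809] and E): 1 − (1 − 0.637809)(1 − 0.815136) = 0.9330

0.9330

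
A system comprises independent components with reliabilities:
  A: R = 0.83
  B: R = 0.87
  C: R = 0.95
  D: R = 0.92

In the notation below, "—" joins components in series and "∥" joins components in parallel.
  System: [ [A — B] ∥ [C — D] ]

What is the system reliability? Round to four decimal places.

Series (A and B): 0.830000 × 0.870000 = 0.722100
Series (C and D): 0.950000 × 0.920000 = 0.874000
Parallel ([0.722100] and [0.874000]): 1 − (1 − 0.722100)(1 − 0.874000) = 0.9650

0.9650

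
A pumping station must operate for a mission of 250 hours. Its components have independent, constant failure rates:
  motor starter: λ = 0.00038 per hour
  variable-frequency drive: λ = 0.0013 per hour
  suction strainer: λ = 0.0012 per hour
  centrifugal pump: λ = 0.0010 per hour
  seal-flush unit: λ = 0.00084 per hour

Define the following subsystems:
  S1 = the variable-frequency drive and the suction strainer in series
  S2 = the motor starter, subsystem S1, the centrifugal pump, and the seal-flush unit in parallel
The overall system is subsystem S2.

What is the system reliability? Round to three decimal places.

0.998

R(motor starter) = exp(−0.00038 × 250) = 0.90937
R(variable-frequency drive) = exp(−0.0013 × 250) = 0.72253
R(suction strainer) = exp(−0.0012 × 250) = 0.74082
R(centrifugal pump) = exp(−0.0010 × 250) = 0.77880
R(seal-flush unit) = exp(−0.00084 × 250) = 0.81058
Series (variable-frequency drive and suction strainer): 0.72253 × 0.74082 = 0.53526
Parallel (motor starter, [0.53526], centrifugal pump, and seal-flush unit): 1 − (1 − 0.90937)(1 − 0.53526)(1 − 0.77880)(1 − 0.81058) = 0.998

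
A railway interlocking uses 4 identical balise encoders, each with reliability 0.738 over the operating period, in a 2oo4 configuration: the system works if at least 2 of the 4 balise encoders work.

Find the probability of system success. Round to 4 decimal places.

0.9422

R = Σ_{i=2}^{4} C(4,i) p^i (1−p)^{4−i} with p = 0.738
C(4,2)·0.738^2·0.262^2 = 0.224319
C(4,3)·0.738^3·0.262^1 = 0.421241
C(4,4)·0.738^4·0.262^0 = 0.296637
Sum = 0.9422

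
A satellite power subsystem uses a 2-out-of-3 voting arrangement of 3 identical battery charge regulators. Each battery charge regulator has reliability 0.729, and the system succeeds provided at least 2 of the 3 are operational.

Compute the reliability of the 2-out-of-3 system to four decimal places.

R = Σ_{i=2}^{3} C(3,i) p^i (1−p)^{3−i} with p = 0.729
C(3,2)·0.729^2·0.271^1 = 0.432062
C(3,3)·0.729^3·0.271^0 = 0.387420
Sum = 0.8195

0.8195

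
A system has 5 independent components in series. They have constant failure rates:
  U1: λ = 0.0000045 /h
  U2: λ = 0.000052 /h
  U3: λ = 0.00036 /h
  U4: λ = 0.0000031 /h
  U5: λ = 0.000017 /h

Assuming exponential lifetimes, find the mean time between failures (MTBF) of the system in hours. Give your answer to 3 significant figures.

Series of exponential components: λ_sys = Σ λ_i
λ_sys = 0.0000045 + 0.000052 + 0.00036 + 0.0000031 + 0.000017 = 4.3660e-04 /h
MTBF = 1 / λ_sys = 2290 h

2290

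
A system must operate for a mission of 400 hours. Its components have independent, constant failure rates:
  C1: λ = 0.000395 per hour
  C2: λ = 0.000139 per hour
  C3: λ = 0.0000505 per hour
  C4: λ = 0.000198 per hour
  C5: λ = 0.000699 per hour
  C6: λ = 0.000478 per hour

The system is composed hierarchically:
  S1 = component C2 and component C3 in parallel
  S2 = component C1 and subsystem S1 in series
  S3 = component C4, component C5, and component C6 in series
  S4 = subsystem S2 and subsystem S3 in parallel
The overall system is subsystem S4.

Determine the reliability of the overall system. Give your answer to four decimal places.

0.9378

R(C1) = exp(−0.000395 × 400) = 0.853850
R(C2) = exp(−0.000139 × 400) = 0.945917
R(C3) = exp(−0.0000505 × 400) = 0.980003
R(C4) = exp(−0.000198 × 400) = 0.923855
R(C5) = exp(−0.000699 × 400) = 0.756086
R(C6) = exp(−0.000478 × 400) = 0.825967
Parallel (C2 and C3): 1 − (1 − 0.945917)(1 − 0.980003) = 0.998919
Series (C1 and [0.998919]): 0.853850 × 0.998919 = 0.852927
Series (C4, C5, and C6): 0.923855 × 0.756086 × 0.825967 = 0.576949
Parallel ([0.852927] and [0.576949]): 1 − (1 − 0.852927)(1 − 0.576949) = 0.9378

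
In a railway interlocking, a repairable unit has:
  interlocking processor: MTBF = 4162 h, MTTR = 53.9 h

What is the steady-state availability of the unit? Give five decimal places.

0.98722

A(interlocking processor) = MTBF/(MTBF+MTTR) = 4162/(4162+53.9) = 0.98722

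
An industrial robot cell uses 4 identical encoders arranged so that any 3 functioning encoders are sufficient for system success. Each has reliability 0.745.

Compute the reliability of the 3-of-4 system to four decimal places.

0.7298

R = Σ_{i=3}^{4} C(4,i) p^i (1−p)^{4−i} with p = 0.745
C(4,3)·0.745^3·0.255^1 = 0.421763
C(4,4)·0.745^4·0.255^0 = 0.308053
Sum = 0.7298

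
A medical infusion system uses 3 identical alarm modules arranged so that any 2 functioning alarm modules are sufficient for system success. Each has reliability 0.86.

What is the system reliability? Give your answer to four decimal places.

0.9467

R = Σ_{i=2}^{3} C(3,i) p^i (1−p)^{3−i} with p = 0.86
C(3,2)·0.86^2·0.14^1 = 0.310632
C(3,3)·0.86^3·0.14^0 = 0.636056
Sum = 0.9467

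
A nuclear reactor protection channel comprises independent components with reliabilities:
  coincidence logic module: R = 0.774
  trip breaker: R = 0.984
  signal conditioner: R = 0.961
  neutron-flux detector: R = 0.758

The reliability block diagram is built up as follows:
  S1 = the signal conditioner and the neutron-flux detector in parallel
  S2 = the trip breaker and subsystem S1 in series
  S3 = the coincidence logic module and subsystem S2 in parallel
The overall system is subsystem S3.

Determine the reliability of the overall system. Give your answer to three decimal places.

Parallel (signal conditioner and neutron-flux detector): 1 − (1 − 0.96100)(1 − 0.75800) = 0.99056
Series (trip breaker and [0.99056]): 0.98400 × 0.99056 = 0.97471
Parallel (coincidence logic module and [0.97471]): 1 − (1 − 0.77400)(1 − 0.97471) = 0.994

0.994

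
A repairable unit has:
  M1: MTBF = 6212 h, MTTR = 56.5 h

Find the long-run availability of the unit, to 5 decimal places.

A(M1) = MTBF/(MTBF+MTTR) = 6212/(6212+56.5) = 0.99099

0.99099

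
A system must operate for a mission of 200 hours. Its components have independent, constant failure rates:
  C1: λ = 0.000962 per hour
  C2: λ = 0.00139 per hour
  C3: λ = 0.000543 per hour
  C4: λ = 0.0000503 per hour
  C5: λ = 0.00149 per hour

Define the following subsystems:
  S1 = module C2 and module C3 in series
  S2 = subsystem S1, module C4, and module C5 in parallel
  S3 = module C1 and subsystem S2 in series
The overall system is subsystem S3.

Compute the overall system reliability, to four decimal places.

0.8243

R(C1) = exp(−0.000962 × 200) = 0.824977
R(C2) = exp(−0.00139 × 200) = 0.757297
R(C3) = exp(−0.000543 × 200) = 0.897089
R(C4) = exp(−0.0000503 × 200) = 0.989990
R(C5) = exp(−0.00149 × 200) = 0.742301
Series (C2 and C3): 0.757297 × 0.897089 = 0.679363
Parallel ([0.679363], C4, and C5): 1 − (1 − 0.679363)(1 − 0.989990)(1 − 0.742301) = 0.999173
Series (C1 and [0.999173]): 0.824977 × 0.999173 = 0.8243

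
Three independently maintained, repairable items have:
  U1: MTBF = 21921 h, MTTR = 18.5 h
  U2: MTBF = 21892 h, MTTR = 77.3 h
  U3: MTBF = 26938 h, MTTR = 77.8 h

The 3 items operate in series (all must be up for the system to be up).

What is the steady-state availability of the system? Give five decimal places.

A(U1) = MTBF/(MTBF+MTTR) = 21921/(21921+18.5) = 0.999157
A(U2) = MTBF/(MTBF+MTTR) = 21892/(21892+77.3) = 0.996481
A(U3) = MTBF/(MTBF+MTTR) = 26938/(26938+77.8) = 0.997120
Series availability: 0.999157 × 0.996481 × 0.997120 = 0.99277

0.99277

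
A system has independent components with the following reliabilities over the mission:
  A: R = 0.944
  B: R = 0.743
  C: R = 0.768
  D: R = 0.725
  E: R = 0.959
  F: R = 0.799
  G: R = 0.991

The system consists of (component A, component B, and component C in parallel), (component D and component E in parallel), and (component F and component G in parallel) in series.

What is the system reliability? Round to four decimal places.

0.9836

Parallel (A, B, and C): 1 − (1 − 0.944000)(1 − 0.743000)(1 − 0.768000) = 0.996661
Parallel (D and E): 1 − (1 − 0.725000)(1 − 0.959000) = 0.988725
Parallel (F and G): 1 − (1 − 0.799000)(1 − 0.991000) = 0.998191
Series ([0.996661], [0.988725], and [0.998191]): 0.996661 × 0.988725 × 0.998191 = 0.9836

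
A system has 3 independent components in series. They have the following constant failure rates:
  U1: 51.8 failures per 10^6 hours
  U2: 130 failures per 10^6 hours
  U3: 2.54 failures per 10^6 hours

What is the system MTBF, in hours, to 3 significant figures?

Series of exponential components: λ_sys = Σ λ_i
λ_sys = 0.0000518 + 0.000130 + 0.00000254 = 1.8434e-04 /h
MTBF = 1 / λ_sys = 5420 h

5420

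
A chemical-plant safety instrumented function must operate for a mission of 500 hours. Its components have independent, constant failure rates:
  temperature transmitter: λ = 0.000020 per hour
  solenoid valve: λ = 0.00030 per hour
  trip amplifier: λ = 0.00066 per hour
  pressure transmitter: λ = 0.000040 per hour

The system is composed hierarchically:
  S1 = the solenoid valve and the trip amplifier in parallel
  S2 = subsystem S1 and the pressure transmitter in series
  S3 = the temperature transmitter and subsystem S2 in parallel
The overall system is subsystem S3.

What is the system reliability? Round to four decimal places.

R(temperature transmitter) = exp(−0.000020 × 500) = 0.990050
R(solenoid valve) = exp(−0.00030 × 500) = 0.860708
R(trip amplifier) = exp(−0.00066 × 500) = 0.718924
R(pressure transmitter) = exp(−0.000040 × 500) = 0.980199
Parallel (solenoid valve and trip amplifier): 1 − (1 − 0.860708)(1 − 0.718924) = 0.960848
Series ([0.960848] and pressure transmitter): 0.960848 × 0.980199 = 0.941822
Parallel (temperature transmitter and [0.941822]): 1 − (1 − 0.990050)(1 − 0.941822) = 0.9994

0.9994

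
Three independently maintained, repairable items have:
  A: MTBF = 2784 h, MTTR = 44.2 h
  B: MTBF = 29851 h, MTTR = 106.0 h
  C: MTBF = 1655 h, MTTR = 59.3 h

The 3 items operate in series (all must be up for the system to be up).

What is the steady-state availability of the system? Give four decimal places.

0.9470

A(A) = MTBF/(MTBF+MTTR) = 2784/(2784+44.2) = 0.984372
A(B) = MTBF/(MTBF+MTTR) = 29851/(29851+106.0) = 0.996462
A(C) = MTBF/(MTBF+MTTR) = 1655/(1655+59.3) = 0.965409
Series availability: 0.984372 × 0.996462 × 0.965409 = 0.9470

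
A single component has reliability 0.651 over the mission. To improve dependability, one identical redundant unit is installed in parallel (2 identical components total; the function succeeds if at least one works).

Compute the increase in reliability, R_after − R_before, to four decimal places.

R_before = 0.651
R_after = 1 − (1 − 0.651)^2 = 0.8782
ΔR = 0.8782 − 0.651 = 0.2272

0.2272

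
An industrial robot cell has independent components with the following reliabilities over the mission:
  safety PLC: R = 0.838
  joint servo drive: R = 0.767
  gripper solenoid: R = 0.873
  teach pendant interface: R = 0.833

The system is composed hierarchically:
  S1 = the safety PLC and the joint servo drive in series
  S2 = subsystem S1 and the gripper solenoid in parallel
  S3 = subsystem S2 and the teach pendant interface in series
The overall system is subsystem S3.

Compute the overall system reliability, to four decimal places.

0.7952

Series (safety PLC and joint servo drive): 0.838000 × 0.767000 = 0.642746
Parallel ([0.642746] and gripper solenoid): 1 − (1 − 0.642746)(1 − 0.873000) = 0.954629
Series ([0.954629] and teach pendant interface): 0.954629 × 0.833000 = 0.7952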